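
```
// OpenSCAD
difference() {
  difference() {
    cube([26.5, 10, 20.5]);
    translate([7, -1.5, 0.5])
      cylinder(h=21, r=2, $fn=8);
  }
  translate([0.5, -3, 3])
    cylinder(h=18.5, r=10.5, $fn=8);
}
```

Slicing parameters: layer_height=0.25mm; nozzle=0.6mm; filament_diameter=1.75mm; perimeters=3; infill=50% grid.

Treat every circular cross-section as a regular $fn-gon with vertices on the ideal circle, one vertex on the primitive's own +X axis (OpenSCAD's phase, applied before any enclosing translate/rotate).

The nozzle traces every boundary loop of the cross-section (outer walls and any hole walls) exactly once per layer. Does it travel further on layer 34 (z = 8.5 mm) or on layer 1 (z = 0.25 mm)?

layer 1 (z = 0.25 mm)

Layer 34 (z = 8.5): the cube is present — its section is the full 26.5×10 rectangle (perimeter 73.00 mm); the r=2 cylinder at (7, -1.5) contributes a regular 8-gon of circumradius 2 (perimeter = 2·8·2.000·sin(180°/8) = 12.25 mm); Taking the first minus the rest: starting from the 26.5×10 cube, the r=2 cylinder at (7, -1.5) partially overlaps it — only the 0.60 mm² overlap (of its 11.31 mm²) is removed, clipping the outline — boundary = 73.20 mm; the cylinder at (0.5, -3): section is a regular 8-gon, circumradius r=10.5 (perimeter = 2·8·10.500·sin(180°/8) = 64.29 mm); Taking the first minus the rest: starting from the result so far, the r=10.5 cylinder at (0.5, -3) partially overlaps it — only the 51.42 mm² overlap (of its 311.83 mm²) is removed, clipping the outline — boundary = 69.32 mm. So its perimeter = 69.32 mm. Layer 1 (z = 0.25): the cube (footprint 26.5×10) is included at this height (perimeter 73.00 mm); the cylinder at (7, -1.5) is not intersected at this z (z outside [0.5, 21.5]); Subtracting the remaining from the first: none of the subtracted shapes is present at this height, so the 26.5×10 cube is unchanged — boundary = 73.00 mm; the cylinder at (0.5, -3) is absent (z outside [3, 21.5]); After the difference (first − rest): none of the subtracted shapes is present at this height, so that combined region is unchanged — boundary = 73.00 mm. So its perimeter = 73.00 mm. Layer 1 is larger (73.00 vs 69.32 mm).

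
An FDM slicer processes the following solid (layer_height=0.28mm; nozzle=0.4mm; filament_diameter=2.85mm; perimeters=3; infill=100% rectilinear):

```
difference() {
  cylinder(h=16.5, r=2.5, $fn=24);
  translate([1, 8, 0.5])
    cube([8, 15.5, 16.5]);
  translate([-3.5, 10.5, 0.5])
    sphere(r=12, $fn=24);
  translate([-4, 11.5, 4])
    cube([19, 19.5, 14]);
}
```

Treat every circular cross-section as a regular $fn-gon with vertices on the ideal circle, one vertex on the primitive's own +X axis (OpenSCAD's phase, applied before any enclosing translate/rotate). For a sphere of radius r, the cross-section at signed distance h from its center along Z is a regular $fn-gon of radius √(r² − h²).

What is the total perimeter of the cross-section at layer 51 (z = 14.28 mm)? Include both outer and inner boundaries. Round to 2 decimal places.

15.66 mm

At z = 14.28 mm: the cylinder: section is a regular 24-gon, circumradius r=2.5 (perimeter = 2·24·2.500·sin(180°/24) = 15.66 mm); the cube at (1, 8) (footprint 8×15.5) is included at this height (perimeter 47.00 mm); the sphere at (-3.5, 10.5) does not reach this height (|z−center|=13.780 > r=12); the cube at (-4, 11.5) (footprint 19×19.5) is included at this height (perimeter 77.00 mm); After the difference (first − rest): starting from the r=2.5 cylinder, the 8×15.5 cube at (1, 8) misses the remaining region (no effect); the 19×19.5 cube at (-4, 11.5) misses the remaining region (no effect) — boundary = 15.66 mm. Overall, the cross-section is a single solid region. Total boundary length (outer) = 15.66 mm.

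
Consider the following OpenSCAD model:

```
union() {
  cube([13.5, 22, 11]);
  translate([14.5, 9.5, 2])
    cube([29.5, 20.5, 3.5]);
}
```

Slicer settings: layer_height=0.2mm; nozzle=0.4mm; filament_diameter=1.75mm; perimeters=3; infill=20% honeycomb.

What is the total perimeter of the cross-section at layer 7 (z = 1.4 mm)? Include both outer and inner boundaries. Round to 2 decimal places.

At z = 1.4 mm: the 13.5×22 cube contributes its full rectangle (perimeter 71.00 mm); the cube at (14.5, 9.5) is absent (z outside [2, 5.5]); Combining (union): only the 13.5×22 cube is present, so the union is just that shape — boundary = 71.00 mm. Overall, the cross-section is a single solid region. Total boundary length (outer) = 71.00 mm.

71.00 mm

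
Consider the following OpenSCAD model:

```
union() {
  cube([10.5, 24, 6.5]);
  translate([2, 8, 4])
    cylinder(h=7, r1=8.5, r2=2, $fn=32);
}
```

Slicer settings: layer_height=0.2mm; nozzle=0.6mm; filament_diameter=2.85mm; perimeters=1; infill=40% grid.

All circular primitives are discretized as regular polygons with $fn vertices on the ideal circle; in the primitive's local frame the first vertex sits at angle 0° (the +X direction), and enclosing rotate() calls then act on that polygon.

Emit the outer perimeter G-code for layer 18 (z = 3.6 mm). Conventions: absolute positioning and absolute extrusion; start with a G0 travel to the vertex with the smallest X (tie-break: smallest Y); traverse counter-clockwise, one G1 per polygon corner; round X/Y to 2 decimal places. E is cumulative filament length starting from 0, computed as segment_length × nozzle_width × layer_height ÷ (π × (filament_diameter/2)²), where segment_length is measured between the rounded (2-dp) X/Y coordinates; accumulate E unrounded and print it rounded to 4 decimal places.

At z = 3.6 mm: the cube is present — its section is the full 10.5×24 rectangle; the cone at (2, 8) does not reach this height (z outside [4, 11]); Combining (union): only the 10.5×24 cube is present, so the union is just that shape — 1 connected region. The outline is a single polygon with 4 vertices. Extrusion per mm of travel: 0.6 × 0.2 / (π × 1.425²) = 0.018811. Accumulating E over each segment gives final E = 1.2979.

G0 X0.00 Y0.00 Z3.60
G1 X10.50 Y0.00 E0.1975
G1 X10.50 Y24.00 E0.6490
G1 X0.00 Y24.00 E0.8465
G1 X0.00 Y0.00 E1.2979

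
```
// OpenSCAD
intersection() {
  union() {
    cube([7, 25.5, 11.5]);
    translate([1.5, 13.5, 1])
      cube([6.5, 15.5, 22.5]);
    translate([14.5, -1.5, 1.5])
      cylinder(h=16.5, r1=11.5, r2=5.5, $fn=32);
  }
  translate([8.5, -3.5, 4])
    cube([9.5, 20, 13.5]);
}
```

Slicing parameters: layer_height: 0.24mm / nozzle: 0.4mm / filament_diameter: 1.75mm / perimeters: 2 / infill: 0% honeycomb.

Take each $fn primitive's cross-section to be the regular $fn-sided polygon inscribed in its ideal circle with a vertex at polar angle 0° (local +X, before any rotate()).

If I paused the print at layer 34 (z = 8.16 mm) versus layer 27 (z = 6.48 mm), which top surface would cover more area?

layer 27 (z = 6.48 mm)

Layer 34 (z = 8.16): the cube is present — its section is the full 7×25.5 rectangle (area 178.50 mm²); the 6.5×15.5 cube at (1.5, 13.5) contributes its full rectangle (area 100.75 mm²); the cone at (14.5, -1.5) (r1=11.5→r2=5.5) has section circumradius 9.078 here — a regular 32-gon (area = (32/2)·9.078²·sin(360°/32) = 257.25 mm²); Merging all regions: the regions partially overlap — summed areas 536.50 mm² minus the doubly-counted overlap 69.07 mm² gives 467.43 mm² — area = 467.43 mm²; the cube at (8.5, -3.5) is present — its section is the full 9.5×20 rectangle (area 190.00 mm²); After intersecting: the 9.5×20 cube at (8.5, -3.5) partially overlaps that combined region; clipping to the common part keeps 99.86 mm² — area = 99.86 mm². So its area = 99.86 mm². Layer 27 (z = 6.48): the 7×25.5 cube contributes its full rectangle (area 178.50 mm²); the cube at (1.5, 13.5) (footprint 6.5×15.5) is included at this height (area 100.75 mm²); the cone at (14.5, -1.5) (r1=11.5→r2=5.5) has section circumradius 9.689 here — a regular 32-gon (area = (32/2)·9.689²·sin(360°/32) = 293.04 mm²); Combining (union): the regions partially overlap — summed areas 572.29 mm² minus the doubly-counted overlap 71.80 mm² gives 500.49 mm² — area = 500.49 mm²; the cube at (8.5, -3.5) is present — its section is the full 9.5×20 rectangle (area 190.00 mm²); Keeping only the common overlap: the 9.5×20 cube at (8.5, -3.5) partially overlaps that combined region; clipping to the common part keeps 106.01 mm² — area = 106.01 mm². So its area = 106.01 mm². Layer 27 is larger (106.01 vs 99.86 mm²).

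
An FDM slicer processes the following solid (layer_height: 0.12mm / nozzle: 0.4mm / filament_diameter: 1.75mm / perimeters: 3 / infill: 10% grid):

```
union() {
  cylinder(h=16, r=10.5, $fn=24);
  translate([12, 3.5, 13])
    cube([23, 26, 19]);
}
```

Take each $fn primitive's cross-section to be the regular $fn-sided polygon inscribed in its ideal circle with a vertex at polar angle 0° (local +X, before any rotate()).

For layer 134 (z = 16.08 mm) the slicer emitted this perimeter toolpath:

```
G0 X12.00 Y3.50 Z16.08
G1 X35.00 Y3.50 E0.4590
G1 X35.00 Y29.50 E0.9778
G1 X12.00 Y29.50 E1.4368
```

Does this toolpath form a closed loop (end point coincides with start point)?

no

Start point (G0): (12.00, 3.50). End point (last G1): the path does not return to the start — open.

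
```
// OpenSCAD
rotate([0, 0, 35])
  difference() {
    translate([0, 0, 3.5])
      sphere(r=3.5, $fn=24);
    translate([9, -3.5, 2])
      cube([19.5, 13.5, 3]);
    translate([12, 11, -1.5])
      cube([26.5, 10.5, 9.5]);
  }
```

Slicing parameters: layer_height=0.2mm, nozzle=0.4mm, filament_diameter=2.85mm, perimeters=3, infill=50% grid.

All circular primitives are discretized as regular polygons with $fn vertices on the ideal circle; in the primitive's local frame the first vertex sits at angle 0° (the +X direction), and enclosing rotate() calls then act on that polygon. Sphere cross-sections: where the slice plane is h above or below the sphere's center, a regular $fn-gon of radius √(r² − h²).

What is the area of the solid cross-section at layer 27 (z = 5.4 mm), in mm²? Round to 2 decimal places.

At z = 5.4 mm: the r=3.5 sphere contributes a regular 24-gon of circumradius √(3.5²−1.9²) = 2.939 (area = (24/2)·2.939²·sin(360°/24) = 26.83 mm²); the cube at (9, -3.5) is not intersected at this z (z outside [2, 5]); the 26.5×10.5 cube at (12, 11) contributes its full rectangle (area 278.25 mm²); Subtracting the remaining from the first: starting from the r=3.5 sphere (26.83 mm²), the 26.5×10.5 cube at (12, 11) misses the remaining region (no effect) — area = 26.83 mm²; (whole slice rotated 35° about Z — lengths, areas and connectivity unchanged). Overall, the cross-section is a single solid region. Net area = 26.83 mm².

26.83 mm²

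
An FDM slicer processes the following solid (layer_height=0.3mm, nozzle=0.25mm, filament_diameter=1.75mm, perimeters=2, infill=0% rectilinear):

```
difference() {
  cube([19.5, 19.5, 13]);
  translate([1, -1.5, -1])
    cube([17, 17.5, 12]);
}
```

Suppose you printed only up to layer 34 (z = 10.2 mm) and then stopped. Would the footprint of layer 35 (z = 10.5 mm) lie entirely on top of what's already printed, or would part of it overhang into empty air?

Compare the two slices. At z = 10.2: the cube is present — its section is the full 19.5×19.5 rectangle (area 380.25 mm²); the 17×17.5 cube at (1, -1.5) contributes its full rectangle (area 297.50 mm²); Subtracting the remaining from the first: starting from the 19.5×19.5 cube (380.25 mm²), the 17×17.5 cube at (1, -1.5) partially overlaps it — only the 272.00 mm² overlap (of its 297.50 mm²) is removed, clipping the outline — area = 108.25 mm². At z = 10.5: the 19.5×19.5 cube contributes its full rectangle (area 380.25 mm²); the cube at (1, -1.5) (footprint 17×17.5) is included at this height (area 297.50 mm²); After the difference (first − rest): starting from the 19.5×19.5 cube (380.25 mm²), the 17×17.5 cube at (1, -1.5) partially overlaps it — only the 272.00 mm² overlap (of its 297.50 mm²) is removed, clipping the outline — area = 108.25 mm². Checking containment: the cross-section at z = 10.5 is a subset of the cross-section at z = 10.2.

entirely on top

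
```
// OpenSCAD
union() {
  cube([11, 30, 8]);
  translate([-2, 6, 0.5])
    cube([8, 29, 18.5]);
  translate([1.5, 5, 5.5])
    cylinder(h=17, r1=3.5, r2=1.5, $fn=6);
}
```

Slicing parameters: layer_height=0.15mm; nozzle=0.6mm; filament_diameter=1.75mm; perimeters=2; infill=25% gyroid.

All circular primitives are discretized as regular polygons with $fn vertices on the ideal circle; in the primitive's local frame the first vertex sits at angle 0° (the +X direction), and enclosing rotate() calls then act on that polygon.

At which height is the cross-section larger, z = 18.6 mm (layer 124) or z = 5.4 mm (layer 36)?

Layer 124 (z = 18.6): the cube is not intersected at this z (z outside [0, 8]); the cube at (-2, 6) (footprint 8×29) is included at this height (area 232.00 mm²); the cone at (1.5, 5) contributes a regular 6-gon of circumradius 1.959 (interpolated between r1=3.5 and r2=1.5 at t=0.771) (area = (6/2)·1.959²·sin(360°/6) = 9.97 mm²); Combining (union): the regions partially overlap — summed areas 241.97 mm² minus the doubly-counted overlap 1.64 mm² gives 240.32 mm² — area = 240.32 mm². So its area = 240.32 mm². Layer 36 (z = 5.4): the cube is present — its section is the full 11×30 rectangle (area 330.00 mm²); the 8×29 cube at (-2, 6) contributes its full rectangle (area 232.00 mm²); the cone at (1.5, 5) is not intersected at this z (z outside [5.5, 22.5]); Merging all regions: the regions partially overlap — summed areas 562.00 mm² minus the doubly-counted overlap 144.00 mm² gives 418.00 mm² — area = 418.00 mm². So its area = 418.00 mm². Layer 36 is larger (418.00 vs 240.32 mm²).

layer 36 (z = 5.4 mm)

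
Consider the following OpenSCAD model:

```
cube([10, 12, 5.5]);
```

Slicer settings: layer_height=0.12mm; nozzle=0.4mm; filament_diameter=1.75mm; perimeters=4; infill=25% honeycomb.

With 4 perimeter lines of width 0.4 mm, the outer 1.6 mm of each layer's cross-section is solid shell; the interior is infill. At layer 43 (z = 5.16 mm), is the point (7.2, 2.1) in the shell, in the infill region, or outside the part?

infill

At z = 5.16 mm: the cube (footprint 10×12) is included at this height. Overall, the cross-section is a single solid region. The nearest boundary edge runs (0.00, 0.00)→(10.00, 0.00); distance from the point to it = 2.10 mm. The point is inside the cross-section and 2.10 mm from the nearest boundary — more than the 1.6 mm shell width (4 × 0.4), so it's in the infill interior.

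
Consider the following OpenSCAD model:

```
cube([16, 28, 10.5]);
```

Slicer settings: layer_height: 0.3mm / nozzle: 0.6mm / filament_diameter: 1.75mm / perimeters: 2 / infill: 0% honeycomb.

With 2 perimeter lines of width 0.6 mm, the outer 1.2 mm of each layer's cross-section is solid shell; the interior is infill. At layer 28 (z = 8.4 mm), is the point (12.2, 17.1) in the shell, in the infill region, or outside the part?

At z = 8.4 mm: the cube (footprint 16×28) is included at this height. Overall, the cross-section is a single solid region. The nearest boundary edge runs (16.00, 0.00)→(16.00, 28.00); distance from the point to it = 3.80 mm. The point is inside the cross-section and 3.80 mm from the nearest boundary — more than the 1.2 mm shell width (2 × 0.6), so it's in the infill interior.

infill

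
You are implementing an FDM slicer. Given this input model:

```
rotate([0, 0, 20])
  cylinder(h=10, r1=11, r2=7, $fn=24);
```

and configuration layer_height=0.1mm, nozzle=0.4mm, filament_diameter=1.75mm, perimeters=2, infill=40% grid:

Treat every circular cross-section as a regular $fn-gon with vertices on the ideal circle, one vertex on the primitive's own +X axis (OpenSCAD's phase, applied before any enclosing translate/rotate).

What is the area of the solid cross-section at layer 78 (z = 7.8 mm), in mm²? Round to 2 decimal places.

192.85 mm²

At z = 7.8 mm: the cone contributes a regular 24-gon of circumradius 7.880 (interpolated between r1=11 and r2=7 at t=0.780) (area = (24/2)·7.880²·sin(360°/24) = 192.85 mm²); (rotated 20° about Z; rotation is an isometry so areas/perimeters/island counts are preserved). Overall, the cross-section is a single solid region. Net area = 192.85 mm².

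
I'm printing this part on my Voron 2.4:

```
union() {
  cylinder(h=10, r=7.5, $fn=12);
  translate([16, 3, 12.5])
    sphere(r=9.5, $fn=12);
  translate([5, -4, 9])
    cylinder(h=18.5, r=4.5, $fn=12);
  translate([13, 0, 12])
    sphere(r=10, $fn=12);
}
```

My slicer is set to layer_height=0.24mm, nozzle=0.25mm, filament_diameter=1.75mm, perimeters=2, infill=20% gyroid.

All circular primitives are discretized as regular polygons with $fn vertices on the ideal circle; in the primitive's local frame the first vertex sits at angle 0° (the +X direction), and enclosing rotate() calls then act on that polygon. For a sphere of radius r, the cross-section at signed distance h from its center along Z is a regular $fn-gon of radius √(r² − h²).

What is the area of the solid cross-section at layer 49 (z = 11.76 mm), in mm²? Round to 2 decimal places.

At z = 11.76 mm: the cylinder does not reach this height (z outside [0, 10]); the sphere at (16, 3): section is a regular 12-gon, circumradius = √(r²−h²) = √(9.5²−0.74²) = 9.471 (area = (12/2)·9.471²·sin(360°/12) = 269.11 mm²); the r=4.5 cylinder at (5, -4) contributes a regular 12-gon of circumradius 4.5 (area = (12/2)·4.500²·sin(360°/12) = 60.75 mm²); the r=10 sphere at (13, 0) slices to a regular 12-gon of circumradius 9.997 (√(r²−h²) with h=0.24 from center) (area = (12/2)·9.997²·sin(360°/12) = 299.83 mm²); Combining (union): the regions partially overlap — summed areas 629.68 mm² minus the doubly-counted overlap 238.27 mm² gives 391.42 mm² — area = 391.42 mm². Overall, the cross-section is a single solid region. Net area = 391.42 mm².

391.42 mm²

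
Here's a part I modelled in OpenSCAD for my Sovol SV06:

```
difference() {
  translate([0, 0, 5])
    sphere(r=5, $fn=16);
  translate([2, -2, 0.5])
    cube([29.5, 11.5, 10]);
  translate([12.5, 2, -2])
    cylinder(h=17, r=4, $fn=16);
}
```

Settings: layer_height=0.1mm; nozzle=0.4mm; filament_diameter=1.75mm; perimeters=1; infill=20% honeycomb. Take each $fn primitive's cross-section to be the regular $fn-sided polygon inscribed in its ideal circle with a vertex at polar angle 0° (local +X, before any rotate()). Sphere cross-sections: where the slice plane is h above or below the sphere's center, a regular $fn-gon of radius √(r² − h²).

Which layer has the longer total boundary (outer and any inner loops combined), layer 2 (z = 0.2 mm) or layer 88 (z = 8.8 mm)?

Layer 2 (z = 0.2): the r=5 sphere slices to a regular 16-gon of circumradius 1.400 (√(r²−h²) with h=4.8 from center) (perimeter = 2·16·1.400·sin(180°/16) = 8.74 mm); the cube at (2, -2) is not intersected at this z (z outside [0.5, 10.5]); the cylinder at (12.5, 2): section is a regular 16-gon, circumradius r=4 (perimeter = 2·16·4.000·sin(180°/16) = 24.97 mm); Taking the first minus the rest: starting from the r=5 sphere, the r=4 cylinder at (12.5, 2) misses the remaining region (no effect) — boundary = 8.74 mm. So its perimeter = 8.74 mm. Layer 88 (z = 8.8): the sphere: section is a regular 16-gon, circumradius = √(r²−h²) = √(5²−3.8²) = 3.250 (perimeter = 2·16·3.250·sin(180°/16) = 20.29 mm); the 29.5×11.5 cube at (2, -2) contributes its full rectangle (perimeter 82.00 mm); the r=4 cylinder at (12.5, 2) gives a regular 16-gon of circumradius 4 (constant along its height) (perimeter = 2·16·4.000·sin(180°/16) = 24.97 mm); Subtracting the remaining from the first: starting from the r=5 sphere, the 29.5×11.5 cube at (2, -2) partially overlaps it — only the 4.08 mm² overlap (of its 339.25 mm²) is removed, clipping the outline; the r=4 cylinder at (12.5, 2) misses the remaining region (no effect) — boundary = 20.21 mm. So its perimeter = 20.21 mm. Layer 88 is larger (20.21 vs 8.74 mm).

layer 88 (z = 8.8 mm)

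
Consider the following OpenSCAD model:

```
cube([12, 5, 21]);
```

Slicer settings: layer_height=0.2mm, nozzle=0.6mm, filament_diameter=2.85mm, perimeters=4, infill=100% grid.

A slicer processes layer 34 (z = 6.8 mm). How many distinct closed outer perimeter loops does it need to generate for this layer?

At z = 6.8 mm: the 12×5 cube contributes its full rectangle. The result has 1 disconnected region.

1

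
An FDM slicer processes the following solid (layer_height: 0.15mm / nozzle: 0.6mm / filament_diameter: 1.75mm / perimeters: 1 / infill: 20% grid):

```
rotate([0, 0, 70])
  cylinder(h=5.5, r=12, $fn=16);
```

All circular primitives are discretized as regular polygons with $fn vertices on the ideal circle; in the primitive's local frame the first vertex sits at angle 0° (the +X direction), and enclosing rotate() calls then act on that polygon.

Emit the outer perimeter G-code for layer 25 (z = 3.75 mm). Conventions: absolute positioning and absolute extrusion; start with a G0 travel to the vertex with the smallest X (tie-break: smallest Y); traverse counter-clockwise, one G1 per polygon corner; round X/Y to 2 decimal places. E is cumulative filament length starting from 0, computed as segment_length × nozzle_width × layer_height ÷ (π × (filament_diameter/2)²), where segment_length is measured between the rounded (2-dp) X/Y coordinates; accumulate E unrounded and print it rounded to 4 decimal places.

G0 X-11.99 Y-0.52 Z3.75
G1 X-10.88 Y-5.07 E0.1752
G1 X-8.11 Y-8.85 E0.3506
G1 X-4.10 Y-11.28 E0.5260
G1 X0.52 Y-11.99 E0.7009
G1 X5.07 Y-10.88 E0.8762
G1 X8.85 Y-8.11 E1.0515
G1 X11.28 Y-4.10 E1.2270
G1 X11.99 Y0.52 E1.4019
G1 X10.88 Y5.07 E1.5771
G1 X8.11 Y8.85 E1.7525
G1 X4.10 Y11.28 E1.9279
G1 X-0.52 Y11.99 E2.1028
G1 X-5.07 Y10.88 E2.2781
G1 X-8.85 Y8.11 E2.4534
G1 X-11.28 Y4.10 E2.6288
G1 X-11.99 Y-0.52 E2.8037

At z = 3.75 mm: the r=12 cylinder contributes a regular 16-gon of circumradius 12; (rotated 70° about Z; rotation is an isometry so areas/perimeters/island counts are preserved). The outline is a single polygon with 16 vertices. Extrusion per mm of travel: 0.6 × 0.15 / (π × 0.875²) = 0.037418. Accumulating E over each segment gives final E = 2.8037.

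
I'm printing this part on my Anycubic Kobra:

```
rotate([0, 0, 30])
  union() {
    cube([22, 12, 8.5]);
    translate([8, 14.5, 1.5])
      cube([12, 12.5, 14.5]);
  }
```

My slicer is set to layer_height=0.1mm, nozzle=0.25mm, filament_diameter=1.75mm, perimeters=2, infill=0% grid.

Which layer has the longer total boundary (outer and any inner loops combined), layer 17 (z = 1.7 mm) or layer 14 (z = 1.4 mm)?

layer 17 (z = 1.7 mm)

Layer 17 (z = 1.7): the cube is present — its section is the full 22×12 rectangle (perimeter 68.00 mm); the cube at (8, 14.5) (footprint 12×12.5) is included at this height (perimeter 49.00 mm); Combining (union): the 2 present regions are separate (no shared area or edge), so areas and boundary lengths simply add and each stays a separate island — boundary = 117.00 mm; (rotated 30° about Z; rotation is an isometry so areas/perimeters/island counts are preserved). So its perimeter = 117.00 mm. Layer 14 (z = 1.4): the cube is present — its section is the full 22×12 rectangle (perimeter 68.00 mm); the cube at (8, 14.5) is not intersected at this z (z outside [1.5, 16]); Combining (union): only the 22×12 cube is present, so the union is just that shape — boundary = 68.00 mm; (rotated 30° about Z; rotation is an isometry so areas/perimeters/island counts are preserved). So its perimeter = 68.00 mm. Layer 17 is larger (117.00 vs 68.00 mm).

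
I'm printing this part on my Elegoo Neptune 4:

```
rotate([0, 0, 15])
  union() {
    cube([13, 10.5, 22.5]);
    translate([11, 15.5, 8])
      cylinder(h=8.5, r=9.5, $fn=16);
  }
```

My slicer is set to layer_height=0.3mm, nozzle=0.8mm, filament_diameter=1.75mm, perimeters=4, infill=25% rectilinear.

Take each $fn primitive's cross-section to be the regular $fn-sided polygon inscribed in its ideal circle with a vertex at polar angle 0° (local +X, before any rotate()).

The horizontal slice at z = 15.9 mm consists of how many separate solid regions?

At z = 15.9 mm: the cube (footprint 13×10.5) is included at this height; the r=9.5 cylinder at (11, 15.5) gives a regular 16-gon of circumradius 9.5 (constant along its height); Merging all regions: the regions partially overlap (shared area 33.10 mm²), so overlapping operands fuse into one piece — 1 connected region; (whole slice rotated 15° about Z — lengths, areas and connectivity unchanged). The result has 1 disconnected region.

1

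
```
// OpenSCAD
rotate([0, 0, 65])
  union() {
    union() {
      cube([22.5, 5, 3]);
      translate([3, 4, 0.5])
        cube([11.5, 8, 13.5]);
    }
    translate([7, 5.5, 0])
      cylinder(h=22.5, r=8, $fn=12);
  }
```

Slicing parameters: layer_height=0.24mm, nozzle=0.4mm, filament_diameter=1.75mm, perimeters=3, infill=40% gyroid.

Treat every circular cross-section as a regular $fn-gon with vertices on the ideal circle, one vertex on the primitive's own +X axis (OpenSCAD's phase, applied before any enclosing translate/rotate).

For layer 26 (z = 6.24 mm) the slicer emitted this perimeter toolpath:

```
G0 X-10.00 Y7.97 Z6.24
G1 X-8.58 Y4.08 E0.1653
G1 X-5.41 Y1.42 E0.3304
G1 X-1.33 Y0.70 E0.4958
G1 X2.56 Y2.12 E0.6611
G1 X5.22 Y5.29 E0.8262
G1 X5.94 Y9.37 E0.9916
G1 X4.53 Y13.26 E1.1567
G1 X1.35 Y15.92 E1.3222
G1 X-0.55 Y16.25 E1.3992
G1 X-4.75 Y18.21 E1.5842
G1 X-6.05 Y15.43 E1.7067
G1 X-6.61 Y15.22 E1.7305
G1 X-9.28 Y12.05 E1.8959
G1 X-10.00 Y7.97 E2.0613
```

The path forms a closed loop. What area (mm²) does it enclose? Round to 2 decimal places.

197.12 mm²

Apply the shoelace formula to the sequence of (X, Y) vertices; enclosed area = 197.12 mm².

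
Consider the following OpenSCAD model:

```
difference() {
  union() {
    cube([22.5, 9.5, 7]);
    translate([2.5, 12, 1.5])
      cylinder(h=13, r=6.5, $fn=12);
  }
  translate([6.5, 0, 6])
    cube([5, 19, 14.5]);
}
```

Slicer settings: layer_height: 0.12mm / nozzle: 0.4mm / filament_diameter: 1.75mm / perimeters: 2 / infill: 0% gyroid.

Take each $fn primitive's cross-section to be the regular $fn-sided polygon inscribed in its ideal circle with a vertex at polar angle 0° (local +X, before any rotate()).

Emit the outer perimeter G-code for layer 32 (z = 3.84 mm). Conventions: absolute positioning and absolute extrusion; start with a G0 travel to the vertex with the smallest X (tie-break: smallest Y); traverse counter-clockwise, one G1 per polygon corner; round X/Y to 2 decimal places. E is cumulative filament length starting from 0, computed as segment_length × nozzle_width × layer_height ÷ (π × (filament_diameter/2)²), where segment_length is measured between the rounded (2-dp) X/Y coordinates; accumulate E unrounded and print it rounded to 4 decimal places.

G0 X-4.00 Y12.00 Z3.84
G1 X-3.13 Y8.75 E0.0671
G1 X-0.75 Y6.37 E0.1343
G1 X0.00 Y6.17 E0.1498
G1 X0.00 Y0.00 E0.2729
G1 X22.50 Y0.00 E0.7219
G1 X22.50 Y9.50 E0.9115
G1 X8.33 Y9.50 E1.1943
G1 X9.00 Y12.00 E1.2460
G1 X8.13 Y15.25 E1.3131
G1 X5.75 Y17.63 E1.3803
G1 X2.50 Y18.50 E1.4474
G1 X-0.75 Y17.63 E1.5145
G1 X-3.13 Y15.25 E1.5817
G1 X-4.00 Y12.00 E1.6489

At z = 3.84 mm: the 22.5×9.5 cube contributes its full rectangle; the r=6.5 cylinder at (2.5, 12) contributes a regular 12-gon of circumradius 6.5; Merging all regions: the regions partially overlap (shared area 25.44 mm²), so overlapping operands fuse into one piece — 1 connected region; the cube at (6.5, 0) does not reach this height (z outside [6, 20.5]); After the difference (first − rest): none of the subtracted shapes is present at this height, so the result so far is unchanged — 1 connected region. The outline is a single polygon with 14 vertices. Extrusion per mm of travel: 0.4 × 0.12 / (π × 0.875²) = 0.019956. Accumulating E over each segment gives final E = 1.6489.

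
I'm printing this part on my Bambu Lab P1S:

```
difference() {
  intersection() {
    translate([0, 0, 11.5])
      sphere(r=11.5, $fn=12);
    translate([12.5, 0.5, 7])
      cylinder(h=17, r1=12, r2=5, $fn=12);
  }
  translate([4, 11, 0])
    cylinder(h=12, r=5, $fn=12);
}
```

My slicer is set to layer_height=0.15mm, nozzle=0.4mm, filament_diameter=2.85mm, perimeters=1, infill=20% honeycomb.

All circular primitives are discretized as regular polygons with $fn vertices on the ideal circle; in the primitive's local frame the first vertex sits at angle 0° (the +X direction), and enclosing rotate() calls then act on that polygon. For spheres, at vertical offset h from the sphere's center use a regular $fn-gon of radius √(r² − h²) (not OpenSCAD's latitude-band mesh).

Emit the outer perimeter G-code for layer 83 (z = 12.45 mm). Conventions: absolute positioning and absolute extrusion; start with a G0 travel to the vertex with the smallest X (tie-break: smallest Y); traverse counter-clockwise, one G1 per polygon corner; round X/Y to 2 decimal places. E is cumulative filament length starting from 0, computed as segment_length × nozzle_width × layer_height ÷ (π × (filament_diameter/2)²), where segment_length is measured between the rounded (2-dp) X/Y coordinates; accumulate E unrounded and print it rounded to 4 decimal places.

G0 X2.74 Y0.50 Z12.45
G1 X4.05 Y-4.38 E0.0475
G1 X7.62 Y-7.95 E0.0950
G1 X7.69 Y-7.97 E0.0957
G1 X9.93 Y-5.73 E0.1255
G1 X11.46 Y0.00 E0.1813
G1 X9.93 Y5.73 E0.2370
G1 X7.16 Y8.49 E0.2738
G1 X4.05 Y5.38 E0.3152
G1 X2.74 Y0.50 E0.3627

At z = 12.45 mm: the r=11.5 sphere contributes a regular 12-gon of circumradius √(11.5²−0.95²) = 11.461; the cone at (12.5, 0.5) contributes a regular 12-gon of circumradius 9.756 (interpolated between r1=12 and r2=5 at t=0.321); After intersecting: the cone at (12.5, 0.5) partially overlaps the r=11.5 sphere; clipping to the common part keeps 94.25 mm² — 1 connected region; the cylinder at (4, 11) is not intersected at this z (z outside [0, 12]); Taking the first minus the rest: none of the subtracted shapes is present at this height, so that combined region is unchanged — 1 connected region. The outline is a single polygon with 9 vertices. Extrusion per mm of travel: 0.4 × 0.15 / (π × 1.425²) = 0.009405. Accumulating E over each segment gives final E = 0.3627.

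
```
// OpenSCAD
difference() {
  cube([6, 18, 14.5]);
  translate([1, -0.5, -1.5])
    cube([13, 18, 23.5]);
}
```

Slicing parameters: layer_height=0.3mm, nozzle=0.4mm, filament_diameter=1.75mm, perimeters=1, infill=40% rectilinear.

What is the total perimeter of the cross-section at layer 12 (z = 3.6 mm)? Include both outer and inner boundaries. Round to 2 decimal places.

At z = 3.6 mm: the cube (footprint 6×18) is included at this height (perimeter 48.00 mm); the 13×18 cube at (1, -0.5) contributes its full rectangle (perimeter 62.00 mm); Subtracting the remaining from the first: starting from the 6×18 cube, the 13×18 cube at (1, -0.5) partially overlaps it — only the 87.50 mm² overlap (of its 234.00 mm²) is removed, clipping the outline — boundary = 48.00 mm. Overall, the cross-section is a single solid region. Total boundary length (outer) = 48.00 mm.

48.00 mm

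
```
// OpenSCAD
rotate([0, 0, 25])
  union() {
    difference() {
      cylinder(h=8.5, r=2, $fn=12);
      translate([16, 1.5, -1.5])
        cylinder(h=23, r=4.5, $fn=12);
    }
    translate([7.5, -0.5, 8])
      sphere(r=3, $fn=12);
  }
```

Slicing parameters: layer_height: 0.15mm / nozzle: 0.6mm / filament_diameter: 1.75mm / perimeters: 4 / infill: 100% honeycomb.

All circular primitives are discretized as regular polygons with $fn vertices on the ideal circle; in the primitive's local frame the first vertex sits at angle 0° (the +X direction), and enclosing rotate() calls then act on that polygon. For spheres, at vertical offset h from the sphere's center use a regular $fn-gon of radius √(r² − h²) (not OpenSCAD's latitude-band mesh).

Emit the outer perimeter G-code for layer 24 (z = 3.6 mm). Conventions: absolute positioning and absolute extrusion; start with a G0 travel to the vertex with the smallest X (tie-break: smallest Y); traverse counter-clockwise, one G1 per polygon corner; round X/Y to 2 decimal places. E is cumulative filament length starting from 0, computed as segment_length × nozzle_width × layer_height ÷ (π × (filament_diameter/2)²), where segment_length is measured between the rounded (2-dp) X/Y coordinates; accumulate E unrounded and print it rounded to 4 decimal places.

G0 X-1.99 Y0.17 Z3.60
G1 X-1.81 Y-0.85 E0.0388
G1 X-1.15 Y-1.64 E0.0773
G1 X-0.17 Y-1.99 E0.1162
G1 X0.85 Y-1.81 E0.1550
G1 X1.64 Y-1.15 E0.1935
G1 X1.99 Y-0.17 E0.2324
G1 X1.81 Y0.85 E0.2712
G1 X1.15 Y1.64 E0.3097
G1 X0.17 Y1.99 E0.3486
G1 X-0.85 Y1.81 E0.3874
G1 X-1.64 Y1.15 E0.4259
G1 X-1.99 Y0.17 E0.4648

At z = 3.6 mm: the r=2 cylinder contributes a regular 12-gon of circumradius 2; the cylinder at (16, 1.5): section is a regular 12-gon, circumradius r=4.5; Subtracting the remaining from the first: starting from the r=2 cylinder, the r=4.5 cylinder at (16, 1.5) misses the remaining region (no effect) — 1 connected region; the sphere at (7.5, -0.5) is absent (|z−center|=4.400 > r=3); Taking the union: only the result so far is present, so the union is just that shape — 1 connected region; (rotated 25° about Z; rotation is an isometry so areas/perimeters/island counts are preserved). The outline is a single polygon with 12 vertices. Extrusion per mm of travel: 0.6 × 0.15 / (π × 0.875²) = 0.037418. Accumulating E over each segment gives final E = 0.4648.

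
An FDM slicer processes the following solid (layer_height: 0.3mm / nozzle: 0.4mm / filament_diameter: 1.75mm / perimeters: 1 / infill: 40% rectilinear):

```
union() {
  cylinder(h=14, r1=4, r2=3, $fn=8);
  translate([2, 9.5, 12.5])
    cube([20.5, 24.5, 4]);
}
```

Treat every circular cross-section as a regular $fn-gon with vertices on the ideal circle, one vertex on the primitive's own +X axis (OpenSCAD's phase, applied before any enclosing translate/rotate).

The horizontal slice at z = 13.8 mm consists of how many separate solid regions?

At z = 13.8 mm: the cone: at t=0.986 of its height the radius interpolates to r₁+(r₂−r₁)t = 3.014, giving a regular 8-gon of that circumradius; the 20.5×24.5 cube at (2, 9.5) contributes its full rectangle; Taking the union: the 2 present regions are separate (no shared area or edge), so areas and boundary lengths simply add and each stays a separate island — 2 connected regions. The result has 2 disconnected regions.

2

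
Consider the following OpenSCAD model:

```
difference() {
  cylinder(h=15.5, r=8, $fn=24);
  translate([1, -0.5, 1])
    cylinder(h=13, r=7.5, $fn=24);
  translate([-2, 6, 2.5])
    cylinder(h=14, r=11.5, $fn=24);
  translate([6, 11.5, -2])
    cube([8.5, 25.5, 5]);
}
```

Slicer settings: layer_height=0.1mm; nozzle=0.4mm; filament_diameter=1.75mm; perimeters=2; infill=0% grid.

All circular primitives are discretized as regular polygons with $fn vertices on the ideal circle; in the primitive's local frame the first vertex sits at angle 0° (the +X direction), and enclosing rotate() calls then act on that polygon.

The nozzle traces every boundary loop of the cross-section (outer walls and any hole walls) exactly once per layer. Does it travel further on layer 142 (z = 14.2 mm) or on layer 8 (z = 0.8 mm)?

layer 8 (z = 0.8 mm)

Layer 142 (z = 14.2): the cylinder: section is a regular 24-gon, circumradius r=8 (perimeter = 2·24·8.000·sin(180°/24) = 50.12 mm); the cylinder at (1, -0.5) is not intersected at this z (z outside [1, 14]); the cylinder at (-2, 6): section is a regular 24-gon, circumradius r=11.5 (perimeter = 2·24·11.500·sin(180°/24) = 72.05 mm); the cube at (6, 11.5) is not intersected at this z (z outside [-2, 3]); Subtracting the remaining from the first: starting from the r=8 cylinder, the r=11.5 cylinder at (-2, 6) partially overlaps it — only the 164.34 mm² overlap (of its 410.75 mm²) is removed, clipping the outline — boundary = 37.37 mm. So its perimeter = 37.37 mm. Layer 8 (z = 0.8): the cylinder: section is a regular 24-gon, circumradius r=8 (perimeter = 2·24·8.000·sin(180°/24) = 50.12 mm); the cylinder at (1, -0.5) does not reach this height (z outside [1, 14]); the cylinder at (-2, 6) is not intersected at this z (z outside [2.5, 16.5]); the cube at (6, 11.5) (footprint 8.5×25.5) is included at this height (perimeter 68.00 mm); Taking the first minus the rest: starting from the r=8 cylinder, the 8.5×25.5 cube at (6, 11.5) misses the remaining region (no effect) — boundary = 50.12 mm. So its perimeter = 50.12 mm. Layer 8 is larger (50.12 vs 37.37 mm).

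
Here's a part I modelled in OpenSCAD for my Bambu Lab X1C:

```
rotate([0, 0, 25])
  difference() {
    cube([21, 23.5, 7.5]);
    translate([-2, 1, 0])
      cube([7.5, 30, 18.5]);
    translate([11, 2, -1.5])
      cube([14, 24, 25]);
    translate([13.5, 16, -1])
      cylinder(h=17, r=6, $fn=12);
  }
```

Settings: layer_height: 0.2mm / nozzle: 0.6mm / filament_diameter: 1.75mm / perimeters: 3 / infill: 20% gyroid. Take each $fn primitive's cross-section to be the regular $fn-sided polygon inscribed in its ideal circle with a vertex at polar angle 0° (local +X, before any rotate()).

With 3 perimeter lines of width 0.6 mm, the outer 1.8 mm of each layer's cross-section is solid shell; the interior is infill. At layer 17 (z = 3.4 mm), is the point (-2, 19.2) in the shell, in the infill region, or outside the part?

shell

At z = 3.4 mm: the 21×23.5 cube contributes its full rectangle; the 7.5×30 cube at (-2, 1) contributes its full rectangle; the 14×24 cube at (11, 2) contributes its full rectangle; the cylinder at (13.5, 16): section is a regular 12-gon, circumradius r=6; Taking the first minus the rest: starting from the 21×23.5 cube, the 7.5×30 cube at (-2, 1) partially overlaps it — only the 123.75 mm² overlap (of its 225.00 mm²) is removed, clipping the outline; the 14×24 cube at (11, 2) partially overlaps it — only the 215.00 mm² overlap (of its 336.00 mm²) is removed, clipping the outline; the r=6 cylinder at (13.5, 16) partially overlaps it — only the 25.67 mm² overlap (of its 108.00 mm²) is removed, clipping the outline — 1 connected region; (rotated 25° about Z; rotation is an isometry so areas/perimeters/island counts are preserved). Overall, the cross-section is a single solid region. Undo the 25° rotation: the query point maps to (6.302, 18.246) in the un-rotated model frame. The nearest boundary edge runs (5.50, 1.00)→(5.50, 23.50); distance from the point to it = 0.80 mm. The point is inside the cross-section, 0.80 mm from the nearest boundary — within the 1.8 mm shell band (3 × 0.6).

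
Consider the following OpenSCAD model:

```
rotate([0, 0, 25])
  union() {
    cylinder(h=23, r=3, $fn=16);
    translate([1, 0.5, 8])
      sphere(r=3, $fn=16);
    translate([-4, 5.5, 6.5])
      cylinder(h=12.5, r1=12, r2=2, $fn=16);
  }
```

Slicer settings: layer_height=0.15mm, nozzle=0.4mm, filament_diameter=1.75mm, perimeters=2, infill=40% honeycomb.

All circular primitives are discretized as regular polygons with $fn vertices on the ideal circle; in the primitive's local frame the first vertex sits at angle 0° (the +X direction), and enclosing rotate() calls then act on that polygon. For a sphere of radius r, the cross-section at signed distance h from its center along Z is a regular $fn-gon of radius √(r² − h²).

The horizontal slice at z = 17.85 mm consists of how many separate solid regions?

At z = 17.85 mm: the r=3 cylinder contributes a regular 16-gon of circumradius 3; the sphere at (1, 0.5) is not intersected at this z (|z−center|=9.850 > r=3); the cone at (-4, 5.5) contributes a regular 16-gon of circumradius 2.920 (interpolated between r1=12 and r2=2 at t=0.908); Merging all regions: the 2 present regions are separate (no shared area or edge), so areas and boundary lengths simply add and each stays a separate island — 2 connected regions; (whole slice rotated 25° about Z — lengths, areas and connectivity unchanged). The result has 2 disconnected regions.

2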